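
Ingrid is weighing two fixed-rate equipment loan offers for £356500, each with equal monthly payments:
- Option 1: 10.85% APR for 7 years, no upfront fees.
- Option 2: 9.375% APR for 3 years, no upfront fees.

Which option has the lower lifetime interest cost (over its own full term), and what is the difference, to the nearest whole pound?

Option 1: at 10.85% the monthly rate is 0.0090417, so the payment is 356,500 × 0.0090417 / (1 − 1.0090417^−84) = £6,076.07.
Total interest on Option 1 = 84 × £6,076.07 − £356,500 = £153,889.88.
Option 2: monthly rate = 9.375%/12 = 0.0078125; payment = 356,500 × 0.0078125 / (1 − (1+0.0078125)^−36) = £11,398.93.
Total interest on Option 2 = 36 × £11,398.93 − £356,500 = £53,861.48.
Option 2 is lower by £100,028.40.

Option 2 by £100,028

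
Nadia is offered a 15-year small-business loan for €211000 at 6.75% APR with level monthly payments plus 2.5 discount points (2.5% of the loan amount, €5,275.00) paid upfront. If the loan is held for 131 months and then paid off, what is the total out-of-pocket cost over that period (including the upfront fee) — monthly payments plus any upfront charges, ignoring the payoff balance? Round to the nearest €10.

At 6.75% the monthly rate is 0.0056250, so the payment is 211,000 × 0.0056250 / (1 − 1.0056250^−180) = €1,867.16.
Total outlay = 131 × €1,867.16 + €5,275.00 = €249,872.96.

€249,870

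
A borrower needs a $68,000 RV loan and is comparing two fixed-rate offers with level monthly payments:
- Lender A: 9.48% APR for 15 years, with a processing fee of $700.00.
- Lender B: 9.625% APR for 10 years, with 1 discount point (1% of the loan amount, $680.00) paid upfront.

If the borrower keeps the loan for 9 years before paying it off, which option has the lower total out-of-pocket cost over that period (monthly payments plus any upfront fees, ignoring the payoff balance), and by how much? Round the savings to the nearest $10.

Lender A: monthly rate = 9.48%/12 = 0.0079000; payment = 68,000 × 0.0079000 / (1 − (1+0.0079000)^−180) = $709.25.
Lender B: monthly rate = 9.625%/12 = 0.0080208; payment = 68,000 × 0.0080208 / (1 − (1+0.0080208)^−120) = $884.56.
Over 108 months: Lender A costs 108 × $709.25 + $700.00 = $77,299.00; Lender B costs 108 × $884.56 + $680.00 = $96,212.48.
Lender A is cheaper by $96,212.48 − $77,299.00 = $18,913.48.

Lender A by $18,910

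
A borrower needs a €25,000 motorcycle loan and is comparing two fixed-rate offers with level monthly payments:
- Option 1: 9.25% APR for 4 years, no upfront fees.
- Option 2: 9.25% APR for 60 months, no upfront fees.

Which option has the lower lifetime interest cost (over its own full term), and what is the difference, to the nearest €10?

Option 1: at 9.25% the monthly rate is 0.0077083, so the payment is 25,000 × 0.0077083 / (1 − 1.0077083^−48) = €625.10.
Total interest on Option 1 = 48 × €625.10 − €25,000 = €5,004.80.
Option 2: monthly rate = 9.25%/12 = 0.0077083; payment = 25,000 × 0.0077083 / (1 − (1+0.0077083)^−60) = €522.00.
Total interest on Option 2 = 60 × €522.00 − €25,000 = €6,320.00.
Option 1 is lower by €1,315.20.

Option 1 by €1,320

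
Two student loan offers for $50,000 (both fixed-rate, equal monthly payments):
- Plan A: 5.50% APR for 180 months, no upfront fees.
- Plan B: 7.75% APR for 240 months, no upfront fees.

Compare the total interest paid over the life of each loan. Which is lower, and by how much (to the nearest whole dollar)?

Plan A: at 5.50% the monthly rate is 0.0045833, so the payment is 50,000 × 0.0045833 / (1 − 1.0045833^−180) = $408.54.
Total interest on Plan A = 180 × $408.54 − $50,000 = $23,537.20.
Plan B: at 7.75% the monthly rate is 0.0064583, so the payment is 50,000 × 0.0064583 / (1 − 1.0064583^−240) = $410.47.
Total interest on Plan B = 240 × $410.47 − $50,000 = $48,512.80.
Plan A is lower by $24,975.60.

Plan A by $24,976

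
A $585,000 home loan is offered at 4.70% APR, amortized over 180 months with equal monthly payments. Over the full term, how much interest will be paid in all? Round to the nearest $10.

$231,340

Monthly rate = 4.7%/12 = 0.0039167; payment = 585,000 × 0.0039167 / (1 − (1+0.0039167)^−180) = $4,535.24.
Total paid = 180 × $4,535.24 = $816,343.20; interest = $816,343.20 − $585,000 = $231,343.20.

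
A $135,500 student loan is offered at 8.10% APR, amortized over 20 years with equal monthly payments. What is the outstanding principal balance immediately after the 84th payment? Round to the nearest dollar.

$109,932

With monthly rate i = 8.1%/12 = 0.0067500, the balance after k of n payments is P · [(1+i)^n − (1+i)^k] / [(1+i)^n − 1].
(1+0.0067500)^240 = 5.02566096 and (1+0.0067500)^84 = 1.75961484, so the balance is 135,500 × (5.02566096 − 1.75961484) / (5.02566096 − 1) = $109,932.07.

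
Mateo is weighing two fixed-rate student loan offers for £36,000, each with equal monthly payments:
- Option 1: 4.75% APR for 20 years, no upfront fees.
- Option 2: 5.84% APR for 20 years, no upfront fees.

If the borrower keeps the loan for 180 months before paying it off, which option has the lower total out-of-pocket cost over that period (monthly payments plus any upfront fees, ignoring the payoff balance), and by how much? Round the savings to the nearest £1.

Option 1 by £3,953

Option 1: at 4.75% the monthly rate is 0.0039583, so the payment is 36,000 × 0.0039583 / (1 − 1.0039583^−240) = £232.64.
Option 2: at 5.84% the monthly rate is 0.0048667, so the payment is 36,000 × 0.0048667 / (1 − 1.0048667^−240) = £254.60.
Over 180 months: Option 1 costs 180 × £232.64 = £41,875.20; Option 2 costs 180 × £254.60 = £45,828.00.
Option 1 is cheaper by £45,828.00 − £41,875.20 = £3,952.80.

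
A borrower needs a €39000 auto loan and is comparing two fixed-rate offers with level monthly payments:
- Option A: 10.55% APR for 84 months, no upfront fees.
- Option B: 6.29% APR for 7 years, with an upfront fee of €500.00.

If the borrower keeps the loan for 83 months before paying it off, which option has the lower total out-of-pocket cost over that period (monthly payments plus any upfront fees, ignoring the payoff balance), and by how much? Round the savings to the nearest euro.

Option B by €6,423

Option A: monthly rate = 10.55%/12 = 0.0087917; payment = 39,000 × 0.0087917 / (1 − (1+0.0087917)^−84) = €658.58.
Option B: monthly rate = 6.29%/12 = 0.0052417; payment = 39,000 × 0.0052417 / (1 − (1+0.0052417)^−84) = €575.17.
Over 83 months: Option A costs 83 × €658.58 = €54,662.14; Option B costs 83 × €575.17 + €500.00 = €48,239.11.
Option B is cheaper by €54,662.14 − €48,239.11 = €6,423.03.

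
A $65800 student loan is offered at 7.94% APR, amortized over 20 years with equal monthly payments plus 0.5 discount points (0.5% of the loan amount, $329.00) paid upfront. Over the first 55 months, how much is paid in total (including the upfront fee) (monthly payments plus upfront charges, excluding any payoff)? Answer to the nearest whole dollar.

$30,465

Monthly rate = 7.94%/12 = 0.0066167; payment = 65,800 × 0.0066167 / (1 − (1+0.0066167)^−240) = $547.92.
Total outlay = 55 × $547.92 + $329.00 = $30,464.60.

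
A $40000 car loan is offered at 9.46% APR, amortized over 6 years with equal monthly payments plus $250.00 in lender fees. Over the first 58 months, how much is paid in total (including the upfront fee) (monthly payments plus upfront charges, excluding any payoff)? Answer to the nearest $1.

$42,601

Monthly rate = 9.46%/12 = 0.0078833; payment = 40,000 × 0.0078833 / (1 − (1+0.0078833)^−72) = $730.19.
Total outlay = 58 × $730.19 + $250.00 = $42,601.02.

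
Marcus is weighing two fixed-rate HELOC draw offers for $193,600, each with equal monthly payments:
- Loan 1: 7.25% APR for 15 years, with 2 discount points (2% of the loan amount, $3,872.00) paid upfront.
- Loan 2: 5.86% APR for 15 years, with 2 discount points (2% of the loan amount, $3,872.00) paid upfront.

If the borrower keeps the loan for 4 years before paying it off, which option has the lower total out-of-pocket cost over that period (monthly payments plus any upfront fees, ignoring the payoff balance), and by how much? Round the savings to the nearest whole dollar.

Loan 1: at 7.25% the monthly rate is 0.0060417, so the payment is 193,600 × 0.0060417 / (1 − 1.0060417^−180) = $1,767.30.
Loan 2: at 5.86% the monthly rate is 0.0048833, so the payment is 193,600 × 0.0048833 / (1 − 1.0048833^−180) = $1,619.10.
Over 48 months: Loan 1 costs 48 × $1,767.30 + $3,872.00 = $88,702.40; Loan 2 costs 48 × $1,619.10 + $3,872.00 = $81,588.80.
Loan 2 is cheaper by $88,702.40 − $81,588.80 = $7,113.60.

Loan 2 by $7,114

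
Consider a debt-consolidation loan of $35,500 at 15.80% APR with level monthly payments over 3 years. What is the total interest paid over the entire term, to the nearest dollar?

$9,305

At 15.80% the monthly rate is 0.0131667, so the payment is 35,500 × 0.0131667 / (1 − 1.0131667^−36) = $1,244.57.
Total paid = 36 × $1,244.57 = $44,804.52; interest = $44,804.52 − $35,500 = $9,304.52.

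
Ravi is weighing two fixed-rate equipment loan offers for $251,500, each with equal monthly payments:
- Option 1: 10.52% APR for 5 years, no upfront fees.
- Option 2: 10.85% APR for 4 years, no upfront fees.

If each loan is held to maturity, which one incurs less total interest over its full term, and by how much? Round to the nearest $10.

Option 2 by $13,360

Option 1: monthly rate = 10.52%/12 = 0.0087667; payment = 251,500 × 0.0087667 / (1 − (1+0.0087667)^−60) = $5,408.21.
Total interest on Option 1 = 60 × $5,408.21 − $251,500 = $72,992.60.
Option 2: monthly rate = 10.85%/12 = 0.0090417; payment = 251,500 × 0.0090417 / (1 − (1+0.0090417)^−48) = $6,481.84.
Total interest on Option 2 = 48 × $6,481.84 − $251,500 = $59,628.32.
Option 2 is lower by $13,364.28.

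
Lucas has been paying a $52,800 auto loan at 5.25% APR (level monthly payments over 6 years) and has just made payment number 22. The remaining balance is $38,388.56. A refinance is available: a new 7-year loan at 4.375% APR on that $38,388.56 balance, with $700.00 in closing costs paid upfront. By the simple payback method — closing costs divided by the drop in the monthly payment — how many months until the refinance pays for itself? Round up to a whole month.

Current payment = 52,800 × 5.25%/12 / (1 − (1+0.0043750)^−72) = $856.48.
Refinanced payment = 38,388.56 × 0.0036458 / (1 − (1+0.0036458)^−84) = $531.38.
Monthly savings = $856.48 − $531.38 = $325.10.
Break-even = $700.00 / $325.10 = 2.15 → 3 months.

3 months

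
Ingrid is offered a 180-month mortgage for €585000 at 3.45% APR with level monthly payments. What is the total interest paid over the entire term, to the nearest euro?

€165,188

Monthly rate = 3.45%/12 = 0.0028750; payment = 585,000 × 0.0028750 / (1 − (1+0.0028750)^−180) = €4,167.71.
Total paid = 180 × €4,167.71 = €750,187.80; interest = €750,187.80 − €585,000 = €165,187.80.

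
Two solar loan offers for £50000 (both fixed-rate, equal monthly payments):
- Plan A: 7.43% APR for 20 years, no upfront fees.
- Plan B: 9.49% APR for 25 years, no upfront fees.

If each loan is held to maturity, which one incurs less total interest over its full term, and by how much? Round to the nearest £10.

Plan A: monthly rate = 7.43%/12 = 0.0061917; payment = 50,000 × 0.0061917 / (1 − (1+0.0061917)^−240) = £400.66.
Total interest on Plan A = 240 × £400.66 − £50,000 = £46,158.40.
Plan B: monthly rate = 9.49%/12 = 0.0079083; payment = 50,000 × 0.0079083 / (1 − (1+0.0079083)^−300) = £436.50.
Total interest on Plan B = 300 × £436.50 − £50,000 = £80,950.00.
Plan A is lower by £34,791.60.

Plan A by £34,790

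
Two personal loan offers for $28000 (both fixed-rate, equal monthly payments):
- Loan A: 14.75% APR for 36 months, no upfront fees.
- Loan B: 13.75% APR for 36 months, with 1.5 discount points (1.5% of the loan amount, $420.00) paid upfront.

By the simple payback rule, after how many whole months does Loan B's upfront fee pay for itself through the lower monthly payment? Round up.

31 months

Loan A: monthly rate = 14.75%/12 = 0.0122917; payment = 28,000 × 0.0122917 / (1 − (1+0.0122917)^−36) = $967.20.
Loan B: at 13.75% the monthly rate is 0.0114583, so the payment is 28,000 × 0.0114583 / (1 − 1.0114583^−36) = $953.58.
Monthly savings = $967.20 − $953.58 = $13.62.
Break-even = $420.00 / $13.62 = 30.84 → 31 months.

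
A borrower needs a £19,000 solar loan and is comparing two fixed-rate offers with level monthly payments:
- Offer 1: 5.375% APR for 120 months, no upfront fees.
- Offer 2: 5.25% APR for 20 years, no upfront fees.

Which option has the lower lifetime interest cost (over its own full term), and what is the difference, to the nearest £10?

Offer 1 by £6,120

Offer 1: monthly rate = 5.375%/12 = 0.0044792; payment = 19,000 × 0.0044792 / (1 − (1+0.0044792)^−120) = £205.03.
Total interest on Offer 1 = 120 × £205.03 − £19,000 = £5,603.60.
Offer 2: at 5.25% the monthly rate is 0.0043750, so the payment is 19,000 × 0.0043750 / (1 − 1.0043750^−240) = £128.03.
Total interest on Offer 2 = 240 × £128.03 − £19,000 = £11,727.20.
Offer 1 is lower by £6,123.60.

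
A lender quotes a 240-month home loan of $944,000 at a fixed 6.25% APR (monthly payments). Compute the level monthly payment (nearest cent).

$6,899.96

At 6.25% the monthly rate is 0.0052083, so the payment is 944,000 × 0.0052083 / (1 − 1.0052083^−240) = $6,899.96.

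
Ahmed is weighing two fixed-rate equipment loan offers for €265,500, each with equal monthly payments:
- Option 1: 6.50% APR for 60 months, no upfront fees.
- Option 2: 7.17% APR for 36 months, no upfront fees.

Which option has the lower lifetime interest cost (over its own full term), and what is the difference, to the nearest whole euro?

Option 1: at 6.50% the monthly rate is 0.0054167, so the payment is 265,500 × 0.0054167 / (1 − 1.0054167^−60) = €5,194.81.
Total interest on Option 1 = 60 × €5,194.81 − €265,500 = €46,188.60.
Option 2: at 7.17% the monthly rate is 0.0059750, so the payment is 265,500 × 0.0059750 / (1 − 1.0059750^−36) = €8,218.52.
Total interest on Option 2 = 36 × €8,218.52 − €265,500 = €30,366.72.
Option 2 is lower by €15,821.88.

Option 2 by €15,822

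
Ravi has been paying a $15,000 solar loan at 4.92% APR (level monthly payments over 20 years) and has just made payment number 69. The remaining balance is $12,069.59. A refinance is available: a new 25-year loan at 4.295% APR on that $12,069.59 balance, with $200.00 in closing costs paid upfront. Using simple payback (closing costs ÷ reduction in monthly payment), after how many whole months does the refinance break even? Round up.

7 months

Current payment = 15,000 × 4.92%/12 / (1 − (1+0.0041000)^−240) = $98.33.
Refinanced payment = 12,069.59 × 0.0035792 / (1 − (1+0.0035792)^−300) = $65.69.
Monthly savings = $98.33 − $65.69 = $32.64.
Break-even = $200.00 / $32.64 = 6.13 → 7 months.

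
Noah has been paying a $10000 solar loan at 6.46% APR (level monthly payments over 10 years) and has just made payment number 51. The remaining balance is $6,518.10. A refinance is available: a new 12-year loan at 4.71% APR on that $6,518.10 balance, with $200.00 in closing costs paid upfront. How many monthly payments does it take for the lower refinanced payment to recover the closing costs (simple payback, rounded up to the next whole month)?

Current payment = 10,000 × 6.46%/12 / (1 − (1+0.0053833)^−120) = $113.34.
Refinanced payment = 6,518.10 × 0.0039250 / (1 − (1+0.0039250)^−144) = $59.34.
Monthly savings = $113.34 − $59.34 = $54.00.
Break-even = $200.00 / $54.00 = 3.70 → 4 months.

4 months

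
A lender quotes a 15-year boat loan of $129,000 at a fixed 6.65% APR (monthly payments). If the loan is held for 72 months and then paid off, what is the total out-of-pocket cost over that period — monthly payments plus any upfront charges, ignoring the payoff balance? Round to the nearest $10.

Monthly rate = 6.65%/12 = 0.0055417; payment = 129,000 × 0.0055417 / (1 − (1+0.0055417)^−180) = $1,134.39.
Total outlay = 72 × $1,134.39 = $81,676.08.

$81,680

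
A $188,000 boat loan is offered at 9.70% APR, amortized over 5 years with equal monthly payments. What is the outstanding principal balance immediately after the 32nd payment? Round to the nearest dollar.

$99,040

With monthly rate i = 9.7%/12 = 0.0080833, the balance after k of n payments is P · [(1+i)^n − (1+i)^k] / [(1+i)^n − 1].
(1+0.0080833)^60 = 1.62101143 and (1+0.0080833)^32 = 1.29385589, so the balance is 188,000 × (1.62101143 − 1.29385589) / (1.62101143 − 1) = $99,040.43.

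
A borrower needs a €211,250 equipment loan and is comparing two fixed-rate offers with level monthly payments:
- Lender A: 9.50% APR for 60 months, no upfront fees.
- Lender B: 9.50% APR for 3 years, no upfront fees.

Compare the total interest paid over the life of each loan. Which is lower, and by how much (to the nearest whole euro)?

Lender A: at 9.50% the monthly rate is 0.0079167, so the payment is 211,250 × 0.0079167 / (1 − 1.0079167^−60) = €4,436.64.
Total interest on Lender A = 60 × €4,436.64 − €211,250 = €54,948.40.
Lender B: monthly rate = 9.5%/12 = 0.0079167; payment = 211,250 × 0.0079167 / (1 − (1+0.0079167)^−36) = €6,766.96.
Total interest on Lender B = 36 × €6,766.96 − €211,250 = €32,360.56.
Lender B is lower by €22,587.84.

Lender B by €22,588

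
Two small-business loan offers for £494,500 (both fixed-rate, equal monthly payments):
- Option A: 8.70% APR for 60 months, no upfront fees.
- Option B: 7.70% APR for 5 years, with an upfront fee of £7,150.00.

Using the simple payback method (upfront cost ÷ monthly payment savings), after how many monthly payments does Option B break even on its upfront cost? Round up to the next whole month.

31 months

Option A: monthly rate = 8.7%/12 = 0.0072500; payment = 494,500 × 0.0072500 / (1 − (1+0.0072500)^−60) = £10,193.16.
Option B: monthly rate = 7.7%/12 = 0.0064167; payment = 494,500 × 0.0064167 / (1 − (1+0.0064167)^−60) = £9,955.83.
Monthly savings = £10,193.16 − £9,955.83 = £237.33.
Break-even = £7,150.00 / £237.33 = 30.13 → 31 months.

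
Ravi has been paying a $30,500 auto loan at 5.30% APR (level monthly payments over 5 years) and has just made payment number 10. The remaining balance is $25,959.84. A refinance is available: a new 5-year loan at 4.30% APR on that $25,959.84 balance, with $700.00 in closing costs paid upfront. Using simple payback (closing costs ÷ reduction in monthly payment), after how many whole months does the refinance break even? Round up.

Current payment = 30,500 × 5.3%/12 / (1 − (1+0.0044167)^−60) = $579.77.
Refinanced payment = 25,959.84 × 0.0035833 / (1 − (1+0.0035833)^−60) = $481.61.
Monthly savings = $579.77 − $481.61 = $98.16.
Break-even = $700.00 / $98.16 = 7.13 → 8 months.

8 months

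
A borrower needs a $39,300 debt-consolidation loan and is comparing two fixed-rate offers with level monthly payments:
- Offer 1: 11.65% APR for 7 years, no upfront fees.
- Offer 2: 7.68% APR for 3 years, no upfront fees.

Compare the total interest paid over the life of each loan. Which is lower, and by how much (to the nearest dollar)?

Offer 2 by $13,533

Offer 1: at 11.65% the monthly rate is 0.0097083, so the payment is 39,300 × 0.0097083 / (1 − 1.0097083^−84) = $686.42.
Total interest on Offer 1 = 84 × $686.42 − $39,300 = $18,359.28.
Offer 2: at 7.68% the monthly rate is 0.0064000, so the payment is 39,300 × 0.0064000 / (1 − 1.0064000^−36) = $1,225.73.
Total interest on Offer 2 = 36 × $1,225.73 − $39,300 = $4,826.28.
Offer 2 is lower by $13,533.00.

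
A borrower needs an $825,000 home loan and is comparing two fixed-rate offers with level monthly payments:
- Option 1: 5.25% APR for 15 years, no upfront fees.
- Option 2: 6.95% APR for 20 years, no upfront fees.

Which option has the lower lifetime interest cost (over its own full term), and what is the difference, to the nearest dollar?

Option 1: monthly rate = 5.25%/12 = 0.0043750; payment = 825,000 × 0.0043750 / (1 − (1+0.0043750)^−180) = $6,631.99.
Total interest on Option 1 = 180 × $6,631.99 − $825,000 = $368,758.20.
Option 2: at 6.95% the monthly rate is 0.0057917, so the payment is 825,000 × 0.0057917 / (1 − 1.0057917^−240) = $6,371.48.
Total interest on Option 2 = 240 × $6,371.48 − $825,000 = $704,155.20.
Option 1 is lower by $335,397.00.

Option 1 by $335,397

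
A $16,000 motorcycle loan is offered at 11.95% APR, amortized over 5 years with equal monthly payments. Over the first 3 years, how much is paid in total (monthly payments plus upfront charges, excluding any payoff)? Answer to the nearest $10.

At 11.95% the monthly rate is 0.0099583, so the payment is 16,000 × 0.0099583 / (1 − 1.0099583^−60) = $355.51.
Total outlay = 36 × $355.51 = $12,798.36.

$12,800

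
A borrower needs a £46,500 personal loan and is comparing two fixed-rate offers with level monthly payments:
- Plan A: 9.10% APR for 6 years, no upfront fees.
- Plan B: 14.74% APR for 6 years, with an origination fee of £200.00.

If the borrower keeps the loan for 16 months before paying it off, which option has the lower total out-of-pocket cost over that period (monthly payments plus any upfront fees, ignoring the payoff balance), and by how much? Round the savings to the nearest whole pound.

Plan A by £2,379

Plan A: at 9.10% the monthly rate is 0.0075833, so the payment is 46,500 × 0.0075833 / (1 − 1.0075833^−72) = £840.50.
Plan B: at 14.74% the monthly rate is 0.0122833, so the payment is 46,500 × 0.0122833 / (1 − 1.0122833^−72) = £976.69.
Over 16 months: Plan A costs 16 × £840.50 = £13,448.00; Plan B costs 16 × £976.69 + £200.00 = £15,827.04.
Plan A is cheaper by £15,827.04 − £13,448.00 = £2,379.04.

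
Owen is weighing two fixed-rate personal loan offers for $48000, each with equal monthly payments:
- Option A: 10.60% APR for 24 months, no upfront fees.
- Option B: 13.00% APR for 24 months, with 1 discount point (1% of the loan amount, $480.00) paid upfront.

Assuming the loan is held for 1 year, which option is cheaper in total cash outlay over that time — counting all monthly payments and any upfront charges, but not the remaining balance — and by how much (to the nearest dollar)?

Option A by $1,125

Option A: monthly rate = 10.6%/12 = 0.0088333; payment = 48,000 × 0.0088333 / (1 − (1+0.0088333)^−24) = $2,228.27.
Option B: monthly rate = 13%/12 = 0.0108333; payment = 48,000 × 0.0108333 / (1 − (1+0.0108333)^−24) = $2,282.01.
Over 12 months: Option A costs 12 × $2,228.27 = $26,739.24; Option B costs 12 × $2,282.01 + $480.00 = $27,864.12.
Option A is cheaper by $27,864.12 − $26,739.24 = $1,124.88.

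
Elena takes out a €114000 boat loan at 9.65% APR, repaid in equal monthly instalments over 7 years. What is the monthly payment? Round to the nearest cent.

Monthly rate = 9.65%/12 = 0.0080417; payment = 114,000 × 0.0080417 / (1 − (1+0.0080417)^−84) = €1,871.98.

€1,871.98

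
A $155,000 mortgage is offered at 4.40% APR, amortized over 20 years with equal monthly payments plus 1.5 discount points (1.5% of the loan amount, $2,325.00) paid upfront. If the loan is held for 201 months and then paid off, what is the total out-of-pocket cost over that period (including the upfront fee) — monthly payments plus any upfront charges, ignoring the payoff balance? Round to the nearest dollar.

Monthly rate = 4.4%/12 = 0.0036667; payment = 155,000 × 0.0036667 / (1 − (1+0.0036667)^−240) = $972.26.
Total outlay = 201 × $972.26 + $2,325.00 = $197,749.26.

$197,749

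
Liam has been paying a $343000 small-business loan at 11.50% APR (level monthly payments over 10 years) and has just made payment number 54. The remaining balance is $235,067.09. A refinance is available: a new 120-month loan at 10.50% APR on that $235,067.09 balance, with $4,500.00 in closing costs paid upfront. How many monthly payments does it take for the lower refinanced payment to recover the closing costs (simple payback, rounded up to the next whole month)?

3 months

Current payment = 343,000 × 11.5%/12 / (1 − (1+0.0095833)^−120) = $4,822.42.
Refinanced payment = 235,067.09 × 0.0087500 / (1 − (1+0.0087500)^−120) = $3,171.88.
Monthly savings = $4,822.42 − $3,171.88 = $1,650.54.
Break-even = $4,500.00 / $1,650.54 = 2.73 → 3 months.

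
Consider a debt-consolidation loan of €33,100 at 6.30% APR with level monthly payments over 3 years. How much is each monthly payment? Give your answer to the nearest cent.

Monthly rate = 6.3%/12 = 0.0052500; payment = 33,100 × 0.0052500 / (1 − (1+0.0052500)^−36) = €1,011.47.

€1,011.47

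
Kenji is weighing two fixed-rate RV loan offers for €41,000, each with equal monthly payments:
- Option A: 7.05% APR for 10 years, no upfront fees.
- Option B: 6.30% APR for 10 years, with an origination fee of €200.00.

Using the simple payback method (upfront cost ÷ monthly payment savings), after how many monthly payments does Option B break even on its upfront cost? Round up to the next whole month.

Option A: monthly rate = 7.05%/12 = 0.0058750; payment = 41,000 × 0.0058750 / (1 − (1+0.0058750)^−120) = €477.10.
Option B: monthly rate = 6.3%/12 = 0.0052500; payment = 41,000 × 0.0052500 / (1 − (1+0.0052500)^−120) = €461.39.
Monthly savings = €477.10 − €461.39 = €15.71.
Break-even = €200.00 / €15.71 = 12.73 → 13 months.

13 months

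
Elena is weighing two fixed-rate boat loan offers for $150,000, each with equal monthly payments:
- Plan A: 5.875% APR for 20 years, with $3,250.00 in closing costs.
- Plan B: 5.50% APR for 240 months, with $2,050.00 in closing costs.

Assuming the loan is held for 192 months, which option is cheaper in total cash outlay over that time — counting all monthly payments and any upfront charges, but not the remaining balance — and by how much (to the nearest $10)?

Plan B by $7,350

Plan A: at 5.875% the monthly rate is 0.0048958, so the payment is 150,000 × 0.0048958 / (1 − 1.0048958^−240) = $1,063.86.
Plan B: monthly rate = 5.5%/12 = 0.0045833; payment = 150,000 × 0.0045833 / (1 − (1+0.0045833)^−240) = $1,031.83.
Over 192 months: Plan A costs 192 × $1,063.86 + $3,250.00 = $207,511.12; Plan B costs 192 × $1,031.83 + $2,050.00 = $200,161.36.
Plan B is cheaper by $207,511.12 − $200,161.36 = $7,349.76.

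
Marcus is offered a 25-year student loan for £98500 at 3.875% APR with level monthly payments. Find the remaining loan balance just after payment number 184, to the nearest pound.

With monthly rate i = 3.875%/12 = 0.0032292, the balance after k of n payments is P · [(1+i)^n − (1+i)^k] / [(1+i)^n − 1].
(1+0.0032292)^300 = 2.63054022 and (1+0.0032292)^184 = 1.80978743, so the balance is 98,500 × (2.63054022 − 1.80978743) / (2.63054022 − 1) = £49,581.21.

£49,581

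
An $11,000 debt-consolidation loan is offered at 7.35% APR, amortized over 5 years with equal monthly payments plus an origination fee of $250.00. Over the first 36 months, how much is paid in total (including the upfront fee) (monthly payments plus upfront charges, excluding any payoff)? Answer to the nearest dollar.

At 7.35% the monthly rate is 0.0061250, so the payment is 11,000 × 0.0061250 / (1 − 1.0061250^−60) = $219.63.
Total outlay = 36 × $219.63 + $250.00 = $8,156.68.

$8,157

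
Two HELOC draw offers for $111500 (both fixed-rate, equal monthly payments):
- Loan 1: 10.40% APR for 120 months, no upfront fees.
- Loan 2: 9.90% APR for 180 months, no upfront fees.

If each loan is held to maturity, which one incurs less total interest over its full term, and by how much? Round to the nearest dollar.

Loan 1 by $34,652

Loan 1: at 10.40% the monthly rate is 0.0086667, so the payment is 111,500 × 0.0086667 / (1 − 1.0086667^−120) = $1,498.29.
Total interest on Loan 1 = 120 × $1,498.29 − $111,500 = $68,294.80.
Loan 2: monthly rate = 9.9%/12 = 0.0082500; payment = 111,500 × 0.0082500 / (1 − (1+0.0082500)^−180) = $1,191.37.
Total interest on Loan 2 = 180 × $1,191.37 − $111,500 = $102,946.60.
Loan 1 is lower by $34,651.80.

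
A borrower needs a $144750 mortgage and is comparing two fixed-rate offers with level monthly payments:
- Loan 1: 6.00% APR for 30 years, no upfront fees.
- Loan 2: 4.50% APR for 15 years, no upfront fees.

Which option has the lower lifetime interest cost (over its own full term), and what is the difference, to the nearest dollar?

Loan 1: monthly rate = 6%/12 = 0.0050000; payment = 144,750 × 0.0050000 / (1 − (1+0.0050000)^−360) = $867.85.
Total interest on Loan 1 = 360 × $867.85 − $144,750 = $167,676.00.
Loan 2: monthly rate = 4.5%/12 = 0.0037500; payment = 144,750 × 0.0037500 / (1 − (1+0.0037500)^−180) = $1,107.33.
Total interest on Loan 2 = 180 × $1,107.33 − $144,750 = $54,569.40.
Loan 2 is lower by $113,106.60.

Loan 2 by $113,107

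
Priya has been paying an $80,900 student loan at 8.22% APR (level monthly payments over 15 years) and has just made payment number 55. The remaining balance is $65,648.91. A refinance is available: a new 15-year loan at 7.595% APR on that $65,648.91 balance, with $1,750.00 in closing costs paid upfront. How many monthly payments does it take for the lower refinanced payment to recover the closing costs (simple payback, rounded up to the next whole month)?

Current payment = 80,900 × 8.22%/12 / (1 − (1+0.0068500)^−180) = $783.43.
Refinanced payment = 65,648.91 × 0.0063292 / (1 − (1+0.0063292)^−180) = $612.12.
Monthly savings = $783.43 − $612.12 = $171.31.
Break-even = $1,750.00 / $171.31 = 10.22 → 11 months.

11 months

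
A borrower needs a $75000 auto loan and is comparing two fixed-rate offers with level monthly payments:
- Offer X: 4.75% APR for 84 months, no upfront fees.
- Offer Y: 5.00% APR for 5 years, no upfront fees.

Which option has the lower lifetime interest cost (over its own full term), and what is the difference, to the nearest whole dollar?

Offer Y by $3,385

Offer X: at 4.75% the monthly rate is 0.0039583, so the payment is 75,000 × 0.0039583 / (1 − 1.0039583^−84) = $1,051.26.
Total interest on Offer X = 84 × $1,051.26 − $75,000 = $13,305.84.
Offer Y: at 5.00% the monthly rate is 0.0041667, so the payment is 75,000 × 0.0041667 / (1 − 1.0041667^−60) = $1,415.34.
Total interest on Offer Y = 60 × $1,415.34 − $75,000 = $9,920.40.
Offer Y is lower by $3,385.44.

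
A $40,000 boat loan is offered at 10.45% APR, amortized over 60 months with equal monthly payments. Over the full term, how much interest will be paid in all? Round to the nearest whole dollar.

At 10.45% the monthly rate is 0.0087083, so the payment is 40,000 × 0.0087083 / (1 − 1.0087083^−60) = $858.77.
Total paid = 60 × $858.77 = $51,526.20; interest = $51,526.20 − $40,000 = $11,526.20.

$11,526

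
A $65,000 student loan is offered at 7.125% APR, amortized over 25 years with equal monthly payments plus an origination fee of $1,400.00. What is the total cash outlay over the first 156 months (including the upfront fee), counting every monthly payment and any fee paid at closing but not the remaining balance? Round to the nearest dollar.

Monthly rate = 7.125%/12 = 0.0059375; payment = 65,000 × 0.0059375 / (1 − (1+0.0059375)^−300) = $464.60.
Total outlay = 156 × $464.60 + $1,400.00 = $73,877.60.

$73,878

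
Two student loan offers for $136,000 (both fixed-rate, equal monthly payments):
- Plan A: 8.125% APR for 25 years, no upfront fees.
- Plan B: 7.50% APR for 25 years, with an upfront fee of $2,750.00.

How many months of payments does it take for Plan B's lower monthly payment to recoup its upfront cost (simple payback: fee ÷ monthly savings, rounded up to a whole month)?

Plan A: at 8.125% the monthly rate is 0.0067708, so the payment is 136,000 × 0.0067708 / (1 − 1.0067708^−300) = $1,060.96.
Plan B: at 7.50% the monthly rate is 0.0062500, so the payment is 136,000 × 0.0062500 / (1 − 1.0062500^−300) = $1,005.03.
Monthly savings = $1,060.96 − $1,005.03 = $55.93.
Break-even = $2,750.00 / $55.93 = 49.17 → 50 months.

50 months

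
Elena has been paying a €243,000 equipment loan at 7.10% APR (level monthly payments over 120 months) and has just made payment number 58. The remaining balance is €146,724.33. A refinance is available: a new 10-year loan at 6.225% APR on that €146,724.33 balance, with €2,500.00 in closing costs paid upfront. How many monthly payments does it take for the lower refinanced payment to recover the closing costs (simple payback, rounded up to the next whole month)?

3 months

Current payment = 243,000 × 7.1%/12 / (1 − (1+0.0059167)^−120) = €2,833.98.
Refinanced payment = 146,724.33 × 0.0051875 / (1 − (1+0.0051875)^−120) = €1,645.57.
Monthly savings = €2,833.98 − €1,645.57 = €1,188.41.
Break-even = €2,500.00 / €1,188.41 = 2.10 → 3 months.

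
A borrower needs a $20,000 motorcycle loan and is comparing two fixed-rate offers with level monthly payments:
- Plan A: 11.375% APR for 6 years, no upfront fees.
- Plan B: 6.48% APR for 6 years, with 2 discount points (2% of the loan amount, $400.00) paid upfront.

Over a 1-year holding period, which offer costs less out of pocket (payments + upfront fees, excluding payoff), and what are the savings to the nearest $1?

Plan A: monthly rate = 11.375%/12 = 0.0094792; payment = 20,000 × 0.0094792 / (1 − (1+0.0094792)^−72) = $384.53.
Plan B: at 6.48% the monthly rate is 0.0054000, so the payment is 20,000 × 0.0054000 / (1 − 1.0054000^−72) = $336.01.
Over 12 months: Plan A costs 12 × $384.53 = $4,614.36; Plan B costs 12 × $336.01 + $400.00 = $4,432.12.
Plan B is cheaper by $4,614.36 − $4,432.12 = $182.24.

Plan B by $182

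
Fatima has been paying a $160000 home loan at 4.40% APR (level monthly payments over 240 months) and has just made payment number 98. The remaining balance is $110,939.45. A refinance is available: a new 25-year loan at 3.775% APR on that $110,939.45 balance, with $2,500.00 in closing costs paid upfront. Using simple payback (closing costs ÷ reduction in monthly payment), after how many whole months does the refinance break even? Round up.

Current payment = 160,000 × 4.4%/12 / (1 − (1+0.0036667)^−240) = $1,003.62.
Refinanced payment = 110,939.45 × 0.0031458 / (1 − (1+0.0031458)^−300) = $571.88.
Monthly savings = $1,003.62 − $571.88 = $431.74.
Break-even = $2,500.00 / $431.74 = 5.79 → 6 months.

6 months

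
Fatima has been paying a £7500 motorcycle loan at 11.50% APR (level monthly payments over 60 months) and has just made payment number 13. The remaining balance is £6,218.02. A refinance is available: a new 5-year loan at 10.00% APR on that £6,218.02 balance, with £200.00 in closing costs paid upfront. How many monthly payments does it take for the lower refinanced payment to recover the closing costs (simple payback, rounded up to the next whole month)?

Current payment = 7,500 × 11.5%/12 / (1 − (1+0.0095833)^−60) = £164.94.
Refinanced payment = 6,218.02 × 0.0083333 / (1 − (1+0.0083333)^−60) = £132.11.
Monthly savings = £164.94 − £132.11 = £32.83.
Break-even = £200.00 / £32.83 = 6.09 → 7 months.

7 months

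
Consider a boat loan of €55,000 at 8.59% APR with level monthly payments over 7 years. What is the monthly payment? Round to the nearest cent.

Monthly rate = 8.59%/12 = 0.0071583; payment = 55,000 × 0.0071583 / (1 − (1+0.0071583)^−84) = €873.50.

€873.50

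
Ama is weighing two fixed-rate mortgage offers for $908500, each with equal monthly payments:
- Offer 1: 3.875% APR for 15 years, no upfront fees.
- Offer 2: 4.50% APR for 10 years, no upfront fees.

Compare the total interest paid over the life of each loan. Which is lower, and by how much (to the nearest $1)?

Offer 1: at 3.875% the monthly rate is 0.0032292, so the payment is 908,500 × 0.0032292 / (1 − 1.0032292^−180) = $6,663.30.
Total interest on Offer 1 = 180 × $6,663.30 − $908,500 = $290,894.00.
Offer 2: monthly rate = 4.5%/12 = 0.0037500; payment = 908,500 × 0.0037500 / (1 − (1+0.0037500)^−120) = $9,415.55.
Total interest on Offer 2 = 120 × $9,415.55 − $908,500 = $221,366.00.
Offer 2 is lower by $69,528.00.

Offer 2 by $69,528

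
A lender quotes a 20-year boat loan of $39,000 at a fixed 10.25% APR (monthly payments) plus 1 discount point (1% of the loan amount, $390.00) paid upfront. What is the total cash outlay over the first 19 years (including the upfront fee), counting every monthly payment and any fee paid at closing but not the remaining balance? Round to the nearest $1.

$87,678

Monthly rate = 10.25%/12 = 0.0085417; payment = 39,000 × 0.0085417 / (1 − (1+0.0085417)^−240) = $382.84.
Total outlay = 228 × $382.84 + $390.00 = $87,677.52.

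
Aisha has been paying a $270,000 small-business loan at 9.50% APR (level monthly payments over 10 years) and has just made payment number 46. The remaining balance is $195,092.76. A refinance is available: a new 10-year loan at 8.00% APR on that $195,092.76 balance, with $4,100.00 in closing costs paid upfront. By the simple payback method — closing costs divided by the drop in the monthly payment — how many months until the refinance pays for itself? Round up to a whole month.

4 months

Current payment = 270,000 × 9.5%/12 / (1 − (1+0.0079167)^−120) = $3,493.73.
Refinanced payment = 195,092.76 × 0.0066667 / (1 − (1+0.0066667)^−120) = $2,367.01.
Monthly savings = $3,493.73 − $2,367.01 = $1,126.72.
Break-even = $4,100.00 / $1,126.72 = 3.64 → 4 months.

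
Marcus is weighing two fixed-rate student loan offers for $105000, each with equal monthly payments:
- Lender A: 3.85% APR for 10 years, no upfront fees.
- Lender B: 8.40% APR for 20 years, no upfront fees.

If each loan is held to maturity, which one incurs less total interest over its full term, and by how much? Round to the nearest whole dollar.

Lender A by $90,427

Lender A: at 3.85% the monthly rate is 0.0032083, so the payment is 105,000 × 0.0032083 / (1 − 1.0032083^−120) = $1,055.60.
Total interest on Lender A = 120 × $1,055.60 − $105,000 = $21,672.00.
Lender B: monthly rate = 8.4%/12 = 0.0070000; payment = 105,000 × 0.0070000 / (1 − (1+0.0070000)^−240) = $904.58.
Total interest on Lender B = 240 × $904.58 − $105,000 = $112,099.20.
Lender A is lower by $90,427.20.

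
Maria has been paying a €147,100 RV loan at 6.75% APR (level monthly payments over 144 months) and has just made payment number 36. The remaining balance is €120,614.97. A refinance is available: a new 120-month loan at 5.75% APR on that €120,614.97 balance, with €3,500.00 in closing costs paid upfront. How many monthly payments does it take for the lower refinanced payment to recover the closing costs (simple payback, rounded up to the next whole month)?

Current payment = 147,100 × 6.75%/12 / (1 − (1+0.0056250)^−144) = €1,493.22.
Refinanced payment = 120,614.97 × 0.0047917 / (1 − (1+0.0047917)^−120) = €1,323.98.
Monthly savings = €1,493.22 − €1,323.98 = €169.24.
Break-even = €3,500.00 / €169.24 = 20.68 → 21 months.

21 months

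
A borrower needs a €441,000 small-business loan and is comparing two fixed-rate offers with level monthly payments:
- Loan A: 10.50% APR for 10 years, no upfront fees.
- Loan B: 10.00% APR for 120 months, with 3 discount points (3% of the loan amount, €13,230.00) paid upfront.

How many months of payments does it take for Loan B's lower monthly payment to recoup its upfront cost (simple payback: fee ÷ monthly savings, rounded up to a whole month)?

Loan A: at 10.50% the monthly rate is 0.0087500, so the payment is 441,000 × 0.0087500 / (1 − 1.0087500^−120) = €5,950.63.
Loan B: at 10.00% the monthly rate is 0.0083333, so the payment is 441,000 × 0.0083333 / (1 − 1.0083333^−120) = €5,827.85.
Monthly savings = €5,950.63 − €5,827.85 = €122.78.
Break-even = €13,230.00 / €122.78 = 107.75 → 108 months.

108 months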